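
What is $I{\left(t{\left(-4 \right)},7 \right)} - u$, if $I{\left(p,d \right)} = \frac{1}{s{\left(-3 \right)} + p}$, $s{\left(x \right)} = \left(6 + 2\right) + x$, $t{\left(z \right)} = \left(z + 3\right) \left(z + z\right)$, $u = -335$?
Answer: $\frac{4356}{13} \approx 335.08$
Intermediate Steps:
$t{\left(z \right)} = 2 z \left(3 + z\right)$ ($t{\left(z \right)} = \left(3 + z\right) 2 z = 2 z \left(3 + z\right)$)
$s{\left(x \right)} = 8 + x$
$I{\left(p,d \right)} = \frac{1}{5 + p}$ ($I{\left(p,d \right)} = \frac{1}{\left(8 - 3\right) + p} = \frac{1}{5 + p}$)
$I{\left(t{\left(-4 \right)},7 \right)} - u = \frac{1}{5 + 2 \left(-4\right) \left(3 - 4\right)} - -335 = \frac{1}{5 + 2 \left(-4\right) \left(-1\right)} + 335 = \frac{1}{5 + 8} + 335 = \frac{1}{13} + 335 = \frac{4356}{13}$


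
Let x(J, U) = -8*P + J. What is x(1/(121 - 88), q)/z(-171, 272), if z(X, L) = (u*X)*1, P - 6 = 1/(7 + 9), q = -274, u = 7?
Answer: 457/11286 ≈ 0.040493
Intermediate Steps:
P = 97/16 (P = 6 + 1/(7 + 9) = 6 + 1/16 = 97/16 ≈ 6.0625)
z(X, L) = 7*X (z(X, L) = (7*X)*1 = 7*X)
x(J, U) = -97/2 + J (x(J, U) = -8*97/16 + J = -97/2 + J)
x(1/(121 - 88), q)/z(-171, 272) = (-97/2 + 1/(121 - 88))/((7*(-171))) = (-97/2 + 1/33)/(-1197) = (-97/2 + 1/33)*(-1/1197) = -3199/66*(-1/1197) = 457/11286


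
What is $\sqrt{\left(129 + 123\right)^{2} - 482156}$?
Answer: $2 i \sqrt{104663} \approx 647.03 i$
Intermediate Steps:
$\sqrt{\left(129 + 123\right)^{2} - 482156} = \sqrt{252^{2} - 482156} = \sqrt{63504 - 482156} = \sqrt{-418652} = 2 i \sqrt{104663}$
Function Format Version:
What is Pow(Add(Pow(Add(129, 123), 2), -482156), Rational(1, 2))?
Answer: Mul(2, I, Pow(104663, Rational(1, 2))) ≈ Mul(647.03, I)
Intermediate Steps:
Pow(Add(Pow(Add(129, 123), 2), -482156), Rational(1, 2)) = Pow(Add(Pow(252, 2), -482156), Rational(1, 2)) = Pow(Add(63504, -482156), Rational(1, 2)) = Pow(-418652, Rational(1, 2)) = Mul(2, I, Pow(104663, Rational(1, 2)))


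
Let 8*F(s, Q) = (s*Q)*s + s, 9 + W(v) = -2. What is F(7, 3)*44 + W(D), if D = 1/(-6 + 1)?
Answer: 836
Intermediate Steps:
D = -⅕ (D = 1/(-5) = -⅕ ≈ -0.20000)
W(v) = -11 (W(v) = -9 - 2 = -11)
F(s, Q) = s/8 + Q*s²/8 (F(s, Q) = ((s*Q)*s + s)/8 = ((Q*s)*s + s)/8 = (Q*s² + s)/8 = (s + Q*s²)/8 = s/8 + Q*s²/8)
F(7, 3)*44 + W(D) = ((⅛)*7*(1 + 3*7))*44 - 11 = ((⅛)*7*(1 + 21))*44 - 11 = ((⅛)*7*22)*44 - 11 = (77/4)*44 - 11 = 847 - 11 = 836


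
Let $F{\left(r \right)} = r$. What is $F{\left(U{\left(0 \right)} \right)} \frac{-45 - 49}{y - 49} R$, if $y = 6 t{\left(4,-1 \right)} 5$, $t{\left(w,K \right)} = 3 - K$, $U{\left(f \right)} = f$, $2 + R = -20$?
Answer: $0$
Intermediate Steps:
$R = -22$ ($R = -2 - 20 = -22$)
$y = 120$ ($y = 6 \left(3 - -1\right) 5 = 6 \left(3 + 1\right) 5 = 6 \cdot 4 \cdot 5 = 24 \cdot 5 = 120$)
$F{\left(U{\left(0 \right)} \right)} \frac{-45 - 49}{y - 49} R = 0 \frac{-45 - 49}{120 - 49} \left(-22\right) = 0 \left(- \frac{94}{71}\right) \left(-22\right) = 0 \left(-22\right) = 0$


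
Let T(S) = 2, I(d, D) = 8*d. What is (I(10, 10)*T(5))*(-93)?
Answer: -14880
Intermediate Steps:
(I(10, 10)*T(5))*(-93) = ((8*10)*2)*(-93) = (80*2)*(-93) = 160*(-93) = -14880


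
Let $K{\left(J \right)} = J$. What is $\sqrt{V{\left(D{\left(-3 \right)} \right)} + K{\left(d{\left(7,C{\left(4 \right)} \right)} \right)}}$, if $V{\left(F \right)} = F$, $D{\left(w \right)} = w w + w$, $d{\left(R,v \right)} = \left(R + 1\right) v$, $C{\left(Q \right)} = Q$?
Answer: $\sqrt{38} \approx 6.1644$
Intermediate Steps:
$d{\left(R,v \right)} = v \left(1 + R\right)$ ($d{\left(R,v \right)} = \left(1 + R\right) v = v \left(1 + R\right)$)
$D{\left(w \right)} = w + w^{2}$ ($D{\left(w \right)} = w^{2} + w = w + w^{2}$)
$\sqrt{V{\left(D{\left(-3 \right)} \right)} + K{\left(d{\left(7,C{\left(4 \right)} \right)} \right)}} = \sqrt{- 3 \left(1 - 3\right) + 4 \left(1 + 7\right)} = \sqrt{\left(-3\right) \left(-2\right) + 4 \cdot 8} = \sqrt{6 + 32} = \sqrt{38}$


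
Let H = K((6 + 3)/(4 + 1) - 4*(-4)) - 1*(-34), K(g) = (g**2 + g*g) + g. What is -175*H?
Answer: -119959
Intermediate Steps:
K(g) = g + 2*g**2 (K(g) = (g**2 + g**2) + g = 2*g**2 + g = g + 2*g**2)
H = 17137/25 (H = ((6 + 3)/(4 + 1) - 4*(-4))*(1 + 2*((6 + 3)/(4 + 1) - 4*(-4))) - 1*(-34) = (9/5 + 16)*(1 + 2*(9/5 + 16)) + 34 = 89*(1 + 2*(89/5))/5 + 34 = 89*(1 + 178/5)/5 + 34 = (89/5)*(183/5) + 34 = 16287/25 + 34 = 17137/25 ≈ 685.48)
-175*H = -175*17137/25 = -119959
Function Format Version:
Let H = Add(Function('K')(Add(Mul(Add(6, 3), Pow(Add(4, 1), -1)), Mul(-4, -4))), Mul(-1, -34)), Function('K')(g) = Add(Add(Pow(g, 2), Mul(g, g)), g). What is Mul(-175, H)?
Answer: -119959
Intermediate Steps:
Function('K')(g) = Add(g, Mul(2, Pow(g, 2))) (Function('K')(g) = Add(Add(Pow(g, 2), Pow(g, 2)), g) = Add(Mul(2, Pow(g, 2)), g) = Add(g, Mul(2, Pow(g, 2))))
H = Rational(17137, 25) (H = Add(Mul(Add(Mul(Add(6, 3), Pow(Add(4, 1), -1)), Mul(-4, -4)), Add(1, Mul(2, Add(Mul(Add(6, 3), Pow(Add(4, 1), -1)), Mul(-4, -4))))), Mul(-1, -34)) = Add(Mul(Add(Mul(9, Pow(5, -1)), 16), Add(1, Mul(2, Add(Mul(9, Pow(5, -1)), 16)))), 34) = Add(Mul(Add(Mul(9, Rational(1, 5)), 16), Add(1, Mul(2, Add(Mul(9, Rational(1, 5)), 16)))), 34) = Add(Mul(Add(Rational(9, 5), 16), Add(1, Mul(2, Add(Rational(9, 5), 16)))), 34) = Add(Mul(Rational(89, 5), Add(1, Mul(2, Rational(89, 5)))), 34) = Add(Mul(Rational(89, 5), Add(1, Rational(178, 5))), 34) = Add(Mul(Rational(89, 5), Rational(183, 5)), 34) = Add(Rational(16287, 25), 34) = Rational(17137, 25) ≈ 685.48)
Mul(-175, H) = Mul(-175, Rational(17137, 25)) = -119959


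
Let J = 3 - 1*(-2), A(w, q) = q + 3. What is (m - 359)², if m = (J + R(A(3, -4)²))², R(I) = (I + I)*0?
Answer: 111556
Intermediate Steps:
A(w, q) = 3 + q
R(I) = 0 (R(I) = (2*I)*0 = 0)
J = 5 (J = 3 + 2 = 5)
m = 25 (m = (5 + 0)² = 5² = 25)
(m - 359)² = (25 - 359)² = (-334)² = 111556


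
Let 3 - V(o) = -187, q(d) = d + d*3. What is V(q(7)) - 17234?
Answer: -17044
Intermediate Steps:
q(d) = 4*d (q(d) = d + 3*d = 4*d)
V(o) = 190 (V(o) = 3 - 1*(-187) = 3 + 187 = 190)
V(q(7)) - 17234 = 190 - 17234 = -17044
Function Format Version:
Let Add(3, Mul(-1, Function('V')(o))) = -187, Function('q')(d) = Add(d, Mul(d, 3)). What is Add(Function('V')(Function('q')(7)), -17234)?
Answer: -17044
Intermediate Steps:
Function('q')(d) = Mul(4, d) (Function('q')(d) = Add(d, Mul(3, d)) = Mul(4, d))
Function('V')(o) = 190 (Function('V')(o) = Add(3, Mul(-1, -187)) = Add(3, 187) = 190)
Add(Function('V')(Function('q')(7)), -17234) = Add(190, -17234) = -17044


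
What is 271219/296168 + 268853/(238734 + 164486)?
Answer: 47246645121/29855215240 ≈ 1.5825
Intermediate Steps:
271219/296168 + 268853/(238734 + 164486) = 271219*(1/296168) + 268853/403220 = 271219/296168 + 268853*(1/403220) = 271219/296168 + 268853/403220 = 47246645121/29855215240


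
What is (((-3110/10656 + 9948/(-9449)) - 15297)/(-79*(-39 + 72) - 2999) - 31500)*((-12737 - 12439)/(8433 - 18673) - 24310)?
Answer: 276584023830953186250281/361254385704960 ≈ 7.6562e+8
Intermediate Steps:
(((-3110/10656 + 9948/(-9449)) - 15297)/(-79*(-39 + 72) - 2999) - 31500)*((-12737 - 12439)/(8433 - 18673) - 24310) = (((-3110*1/10656 + 9948*(-1/9449)) - 15297)/(-79*33 - 2999) - 31500)*(-25176/(-10240) - 24310) = (((-1555/5328 - 9948/9449) - 15297)/(-2607 - 2999) - 31500)*(-25176*(-1/10240) - 24310) = ((-67696139/50344272 - 15297)/(-5606) - 31500)*(3147/1280 - 24310) = (-770184024923/50344272*(-1/5606) - 31500)*(-31113653/1280) = (770184024923/282229988832 - 31500)*(-31113653/1280) = -8889474464183077/282229988832*(-31113653/1280) = 276584023830953186250281/361254385704960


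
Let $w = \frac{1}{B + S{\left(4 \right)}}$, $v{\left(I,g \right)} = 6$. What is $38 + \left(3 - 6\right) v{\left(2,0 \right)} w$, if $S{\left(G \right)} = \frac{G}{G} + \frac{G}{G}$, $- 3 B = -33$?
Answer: $\frac{476}{13} \approx 36.615$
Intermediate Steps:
$B = 11$ ($B = \left(- \frac{1}{3}\right) \left(-33\right) = 11$)
$S{\left(G \right)} = 2$ ($S{\left(G \right)} = 1 + 1 = 2$)
$w = \frac{1}{13}$ ($w = \frac{1}{11 + 2} = \frac{1}{13} \approx 0.076923$)
$38 + \left(3 - 6\right) v{\left(2,0 \right)} w = 38 + \left(3 - 6\right) 6 \cdot \frac{1}{13} = 38 + \left(-3\right) 6 \cdot \frac{1}{13} = 38 - \frac{18}{13} = \frac{476}{13}$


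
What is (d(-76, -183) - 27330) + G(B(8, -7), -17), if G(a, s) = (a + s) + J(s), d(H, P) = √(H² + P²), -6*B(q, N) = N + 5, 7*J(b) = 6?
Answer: -574262/21 + √39265 ≈ -27148.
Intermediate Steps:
J(b) = 6/7 (J(b) = (⅐)*6 = 6/7)
B(q, N) = -⅚ - N/6 (B(q, N) = -(N + 5)/6 = -(5 + N)/6 = -⅚ - N/6)
G(a, s) = 6/7 + a + s (G(a, s) = (a + s) + 6/7 = 6/7 + a + s)
(d(-76, -183) - 27330) + G(B(8, -7), -17) = (√((-76)² + (-183)²) - 27330) + (6/7 + (-⅚ - ⅙*(-7)) - 17) = (√(5776 + 33489) - 27330) + (6/7 + (-⅚ + 7/6) - 17) = (√39265 - 27330) + (6/7 + ⅓ - 17) = (-27330 + √39265) - 332/21 = -574262/21 + √39265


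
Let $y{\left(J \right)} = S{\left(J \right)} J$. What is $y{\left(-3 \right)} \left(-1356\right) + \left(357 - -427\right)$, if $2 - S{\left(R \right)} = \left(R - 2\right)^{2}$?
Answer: $-92780$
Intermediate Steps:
$S{\left(R \right)} = 2 - \left(-2 + R\right)^{2}$ ($S{\left(R \right)} = 2 - \left(R - 2\right)^{2} = 2 - \left(-2 + R\right)^{2}$)
$y{\left(J \right)} = J \left(2 - \left(-2 + J\right)^{2}\right)$ ($y{\left(J \right)} = \left(2 - \left(-2 + J\right)^{2}\right) J = J \left(2 - \left(-2 + J\right)^{2}\right)$)
$y{\left(-3 \right)} \left(-1356\right) + \left(357 - -427\right) = \left(-1\right) \left(-3\right) \left(-2 + \left(-2 - 3\right)^{2}\right) \left(-1356\right) + \left(357 - -427\right) = \left(-1\right) \left(-3\right) \left(-2 + \left(-5\right)^{2}\right) \left(-1356\right) + \left(357 + 427\right) = \left(-1\right) \left(-3\right) \left(-2 + 25\right) \left(-1356\right) + 784 = \left(-1\right) \left(-3\right) 23 \left(-1356\right) + 784 = 69 \left(-1356\right) + 784 = -93564 + 784 = -92780$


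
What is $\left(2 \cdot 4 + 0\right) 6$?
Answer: $48$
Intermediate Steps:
$\left(2 \cdot 4 + 0\right) 6 = \left(8 + 0\right) 6 = 8 \cdot 6 = 48$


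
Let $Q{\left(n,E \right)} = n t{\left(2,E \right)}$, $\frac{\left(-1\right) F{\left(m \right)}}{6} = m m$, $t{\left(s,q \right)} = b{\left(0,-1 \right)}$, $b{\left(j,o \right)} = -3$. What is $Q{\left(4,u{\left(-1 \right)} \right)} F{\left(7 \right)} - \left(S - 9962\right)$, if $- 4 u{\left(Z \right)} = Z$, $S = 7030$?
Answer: $6460$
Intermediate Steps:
$u{\left(Z \right)} = - \frac{Z}{4}$
$t{\left(s,q \right)} = -3$
$F{\left(m \right)} = - 6 m^{2}$ ($F{\left(m \right)} = - 6 m m = - 6 m^{2}$)
$Q{\left(n,E \right)} = - 3 n$ ($Q{\left(n,E \right)} = n \left(-3\right) = - 3 n$)
$Q{\left(4,u{\left(-1 \right)} \right)} F{\left(7 \right)} - \left(S - 9962\right) = \left(-3\right) 4 \left(- 6 \cdot 7^{2}\right) - \left(7030 - 9962\right) = - 12 \left(\left(-6\right) 49\right) - \left(7030 - 9962\right) = \left(-12\right) \left(-294\right) - -2932 = 3528 + 2932 = 6460$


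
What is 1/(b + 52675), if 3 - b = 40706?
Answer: 1/11972 ≈ 8.3528e-5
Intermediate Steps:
b = -40703 (b = 3 - 1*40706 = 3 - 40706 = -40703)
1/(b + 52675) = 1/(-40703 + 52675) = 1/11972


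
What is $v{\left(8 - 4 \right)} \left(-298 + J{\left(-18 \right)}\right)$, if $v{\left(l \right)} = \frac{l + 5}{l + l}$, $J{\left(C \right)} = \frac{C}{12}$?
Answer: $- \frac{5391}{16} \approx -336.94$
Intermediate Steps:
$J{\left(C \right)} = \frac{C}{12}$ ($J{\left(C \right)} = C \frac{1}{12} = \frac{C}{12}$)
$v{\left(l \right)} = \frac{5 + l}{2 l}$
$v{\left(8 - 4 \right)} \left(-298 + J{\left(-18 \right)}\right) = \frac{5 + \left(8 - 4\right)}{2 \left(8 - 4\right)} \left(-298 + \frac{1}{12} \left(-18\right)\right) = \frac{5 + \left(8 - 4\right)}{2 \left(8 - 4\right)} \left(-298 - \frac{3}{2}\right) = \frac{5 + 4}{2 \cdot 4} \left(- \frac{599}{2}\right) = \frac{1}{2} \cdot \frac{1}{4} \cdot 9 \left(- \frac{599}{2}\right) = \frac{9}{8} \left(- \frac{599}{2}\right) = - \frac{5391}{16}$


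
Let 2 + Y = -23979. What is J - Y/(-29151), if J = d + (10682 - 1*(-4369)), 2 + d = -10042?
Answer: 145935076/29151 ≈ 5006.2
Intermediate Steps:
Y = -23981 (Y = -2 - 23979 = -23981)
d = -10044 (d = -2 - 10042 = -10044)
J = 5007 (J = -10044 + (10682 - 1*(-4369)) = -10044 + (10682 + 4369) = -10044 + 15051 = 5007)
J - Y/(-29151) = 5007 - (-23981)/(-29151) = 5007 - (-23981)*(-1)/29151 = 5007 - 1*23981/29151 = 5007 - 23981/29151 = 145935076/29151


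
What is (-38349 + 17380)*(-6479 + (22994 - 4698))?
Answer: -247790673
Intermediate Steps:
(-38349 + 17380)*(-6479 + (22994 - 4698)) = -20969*(-6479 + 18296) = -20969*11817 = -247790673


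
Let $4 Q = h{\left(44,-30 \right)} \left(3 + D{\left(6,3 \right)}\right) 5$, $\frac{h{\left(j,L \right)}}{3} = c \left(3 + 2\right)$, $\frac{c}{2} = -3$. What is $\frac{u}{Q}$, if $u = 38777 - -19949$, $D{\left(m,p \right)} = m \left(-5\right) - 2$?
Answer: $\frac{117452}{6525} \approx 18.0$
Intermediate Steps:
$c = -6$ ($c = 2 \left(-3\right) = -6$)
$D{\left(m,p \right)} = -2 - 5 m$ ($D{\left(m,p \right)} = - 5 m - 2 = -2 - 5 m$)
$h{\left(j,L \right)} = -90$ ($h{\left(j,L \right)} = 3 \left(- 6 \left(3 + 2\right)\right) = 3 \left(\left(-6\right) 5\right) = 3 \left(-30\right) = -90$)
$Q = \frac{6525}{2}$ ($Q = \frac{\left(-90\right) \left(3 - 32\right) 5}{4} = \frac{\left(-90\right) \left(\left(-29\right) 5\right)}{4} = \frac{\left(-90\right) \left(-145\right)}{4} = \frac{1}{4} \cdot 13050 = \frac{6525}{2} \approx 3262.5$)
$u = 58726$ ($u = 38777 + 19949 = 58726$)
$\frac{u}{Q} = \frac{58726}{\frac{6525}{2}} = 58726 \cdot \frac{2}{6525} = \frac{117452}{6525}$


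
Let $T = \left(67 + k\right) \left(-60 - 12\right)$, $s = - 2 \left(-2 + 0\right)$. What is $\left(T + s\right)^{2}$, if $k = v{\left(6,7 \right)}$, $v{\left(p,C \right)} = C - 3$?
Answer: $26091664$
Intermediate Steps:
$v{\left(p,C \right)} = -3 + C$
$k = 4$ ($k = -3 + 7 = 4$)
$s = 4$ ($s = \left(-2\right) \left(-2\right) = 4$)
$T = -5112$ ($T = \left(67 + 4\right) \left(-60 - 12\right) = 71 \left(-72\right) = -5112$)
$\left(T + s\right)^{2} = \left(-5112 + 4\right)^{2} = \left(-5108\right)^{2} = 26091664$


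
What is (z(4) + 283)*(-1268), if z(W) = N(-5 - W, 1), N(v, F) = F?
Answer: -360112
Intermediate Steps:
z(W) = 1
(z(4) + 283)*(-1268) = (1 + 283)*(-1268) = 284*(-1268) = -360112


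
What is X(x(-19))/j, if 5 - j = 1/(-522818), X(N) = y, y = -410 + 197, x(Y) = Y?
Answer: -111360234/2614091 ≈ -42.600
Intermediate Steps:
y = -213
X(N) = -213
j = 2614091/522818 (j = 5 - 1/(-522818) = 5 - 1*(-1/522818) = 5 + 1/522818 = 2614091/522818 ≈ 5.0000)
X(x(-19))/j = -213/2614091/522818 = -213*522818/2614091 = -111360234/2614091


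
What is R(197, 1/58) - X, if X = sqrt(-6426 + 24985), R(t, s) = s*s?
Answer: 1/3364 - sqrt(18559) ≈ -136.23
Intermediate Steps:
R(t, s) = s**2
X = sqrt(18559) ≈ 136.23
R(197, 1/58) - X = (1/58)**2 - sqrt(18559) = 1/3364 - sqrt(18559)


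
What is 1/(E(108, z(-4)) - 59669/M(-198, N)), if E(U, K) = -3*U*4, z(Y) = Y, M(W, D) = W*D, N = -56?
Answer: -11088/14429717 ≈ -0.00076841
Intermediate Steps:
M(W, D) = D*W
E(U, K) = -12*U
1/(E(108, z(-4)) - 59669/M(-198, N)) = 1/(-12*108 - 59669/((-56*(-198)))) = 1/(-1296 - 59669/11088) = 1/(-14429717/11088) = -11088/14429717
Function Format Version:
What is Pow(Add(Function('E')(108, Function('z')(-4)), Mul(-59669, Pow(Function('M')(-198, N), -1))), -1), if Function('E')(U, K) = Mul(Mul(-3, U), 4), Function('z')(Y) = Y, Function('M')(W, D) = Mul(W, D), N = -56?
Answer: Rational(-11088, 14429717) ≈ -0.00076841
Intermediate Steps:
Function('M')(W, D) = Mul(D, W)
Function('E')(U, K) = Mul(-12, U)
Pow(Add(Function('E')(108, Function('z')(-4)), Mul(-59669, Pow(Function('M')(-198, N), -1))), -1) = Pow(Add(Mul(-12, 108), Mul(-59669, Pow(Mul(-56, -198), -1))), -1) = Pow(Add(-1296, Mul(-59669, Pow(11088, -1))), -1) = Pow(Add(-1296, Mul(-59669, Rational(1, 11088))), -1) = Pow(Add(-1296, Rational(-59669, 11088)), -1) = Pow(Rational(-14429717, 11088), -1) = Rational(-11088, 14429717)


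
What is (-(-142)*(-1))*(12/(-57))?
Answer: 568/19 ≈ 29.895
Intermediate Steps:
(-(-142)*(-1))*(12/(-57)) = (-71*2)*(12*(-1/57)) = -142*(-4/19) = 568/19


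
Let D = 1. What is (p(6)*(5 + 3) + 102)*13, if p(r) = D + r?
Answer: 2054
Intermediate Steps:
p(r) = 1 + r
(p(6)*(5 + 3) + 102)*13 = ((1 + 6)*(5 + 3) + 102)*13 = (7*8 + 102)*13 = (56 + 102)*13 = 158*13 = 2054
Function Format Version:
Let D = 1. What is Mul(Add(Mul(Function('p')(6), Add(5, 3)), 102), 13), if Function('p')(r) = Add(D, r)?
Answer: 2054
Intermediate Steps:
Function('p')(r) = Add(1, r)
Mul(Add(Mul(Function('p')(6), Add(5, 3)), 102), 13) = Mul(Add(Mul(Add(1, 6), Add(5, 3)), 102), 13) = Mul(Add(Mul(7, 8), 102), 13) = Mul(Add(56, 102), 13) = Mul(158, 13) = 2054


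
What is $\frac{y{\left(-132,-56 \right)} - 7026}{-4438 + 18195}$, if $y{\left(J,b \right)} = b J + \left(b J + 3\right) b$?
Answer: $- \frac{413754}{13757} \approx -30.076$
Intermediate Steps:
$y{\left(J,b \right)} = J b + b \left(3 + J b\right)$ ($y{\left(J,b \right)} = J b + \left(J b + 3\right) b = J b + \left(3 + J b\right) b = J b + b \left(3 + J b\right)$)
$\frac{y{\left(-132,-56 \right)} - 7026}{-4438 + 18195} = \frac{- 56 \left(3 - 132 - -7392\right) - 7026}{-4438 + 18195} = \frac{- 56 \left(3 - 132 + 7392\right) - 7026}{13757} = \left(\left(-56\right) 7263 - 7026\right) \frac{1}{13757} = \left(-406728 - 7026\right) \frac{1}{13757} = \left(-413754\right) \frac{1}{13757} = - \frac{413754}{13757}$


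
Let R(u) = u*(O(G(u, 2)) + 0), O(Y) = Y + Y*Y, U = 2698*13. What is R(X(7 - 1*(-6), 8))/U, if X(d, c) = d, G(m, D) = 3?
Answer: 6/1349 ≈ 0.0044477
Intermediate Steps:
U = 35074
O(Y) = Y + Y²
R(u) = 12*u (R(u) = u*(3*(1 + 3) + 0) = u*(3*4 + 0) = u*(12 + 0) = u*12 = 12*u)
R(X(7 - 1*(-6), 8))/U = (12*(7 - 1*(-6)))/35074 = (12*(7 + 6))*(1/35074) = (12*13)*(1/35074) = 156*(1/35074) = 6/1349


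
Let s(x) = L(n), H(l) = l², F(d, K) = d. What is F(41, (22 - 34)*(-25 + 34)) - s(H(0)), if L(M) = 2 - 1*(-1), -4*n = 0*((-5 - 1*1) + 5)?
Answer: 38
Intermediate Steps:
n = 0 (n = -0*((-5 - 1*1) + 5) = -0*((-5 - 1) + 5) = -0*(-6 + 5) = -0*(-1) = -¼*0 = 0)
L(M) = 3 (L(M) = 2 + 1 = 3)
s(x) = 3
F(41, (22 - 34)*(-25 + 34)) - s(H(0)) = 41 - 1*3 = 41 - 3 = 38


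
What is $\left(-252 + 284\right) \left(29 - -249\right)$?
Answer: $8896$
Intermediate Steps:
$\left(-252 + 284\right) \left(29 - -249\right) = 32 \left(29 + 249\right) = 32 \cdot 278 = 8896$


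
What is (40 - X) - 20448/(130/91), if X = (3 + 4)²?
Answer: -71613/5 ≈ -14323.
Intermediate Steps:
X = 49 (X = 7² = 49)
(40 - X) - 20448/(130/91) = (40 - 1*49) - 20448/(130/91) = (40 - 49) - 20448/(130*(1/91)) = -9 - 20448/10/7 = -9 - 20448*7/10 = -9 - 142*504/5 = -9 - 71568/5 = -71613/5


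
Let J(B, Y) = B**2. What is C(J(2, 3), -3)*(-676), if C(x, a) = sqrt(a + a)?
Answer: -676*I*sqrt(6) ≈ -1655.9*I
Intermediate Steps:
C(x, a) = sqrt(2)*sqrt(a) (C(x, a) = sqrt(2*a) = sqrt(2)*sqrt(a))
C(J(2, 3), -3)*(-676) = (sqrt(2)*sqrt(-3))*(-676) = (sqrt(2)*(I*sqrt(3)))*(-676) = (I*sqrt(6))*(-676) = -676*I*sqrt(6)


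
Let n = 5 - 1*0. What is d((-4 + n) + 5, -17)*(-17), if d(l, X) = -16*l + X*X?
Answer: -3281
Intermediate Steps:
n = 5 (n = 5 + 0 = 5)
d(l, X) = X² - 16*l (d(l, X) = -16*l + X² = X² - 16*l)
d((-4 + n) + 5, -17)*(-17) = ((-17)² - 16*((-4 + 5) + 5))*(-17) = (289 - 16*(1 + 5))*(-17) = (289 - 16*6)*(-17) = (289 - 96)*(-17) = 193*(-17) = -3281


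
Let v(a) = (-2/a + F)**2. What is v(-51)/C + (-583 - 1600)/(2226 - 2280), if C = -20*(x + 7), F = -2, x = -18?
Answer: 6942757/171666 ≈ 40.443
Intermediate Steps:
C = 220 (C = -20*(-18 + 7) = -20*(-11) = 220)
v(a) = (-2 - 2/a)**2 (v(a) = (-2/a - 2)**2 = (-2 - 2/a)**2)
v(-51)/C + (-583 - 1600)/(2226 - 2280) = (4*(1 - 51)**2/(-51)**2)/220 + (-583 - 1600)/(2226 - 2280) = (4*(1/2601)*(-50)**2)*(1/220) - 2183/(-54) = (4*(1/2601)*2500)*(1/220) - 2183*(-1/54) = (10000/2601)*(1/220) + 2183/54 = 500/28611 + 2183/54 = 6942757/171666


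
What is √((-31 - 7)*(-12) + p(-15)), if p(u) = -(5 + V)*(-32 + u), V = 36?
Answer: √2383 ≈ 48.816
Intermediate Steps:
p(u) = 1312 - 41*u (p(u) = -(5 + 36)*(-32 + u) = -41*(-32 + u) = -(-1312 + 41*u) = 1312 - 41*u)
√((-31 - 7)*(-12) + p(-15)) = √((-31 - 7)*(-12) + (1312 - 41*(-15))) = √(-38*(-12) + (1312 + 615)) = √(456 + 1927) = √2383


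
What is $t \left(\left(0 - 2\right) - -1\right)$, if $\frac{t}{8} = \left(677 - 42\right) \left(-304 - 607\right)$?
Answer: $4627880$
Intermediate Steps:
$t = -4627880$ ($t = 8 \left(677 - 42\right) \left(-304 - 607\right) = 8 \cdot 635 \left(-911\right) = 8 \left(-578485\right) = -4627880$)
$t \left(\left(0 - 2\right) - -1\right) = - 4627880 \left(\left(0 - 2\right) - -1\right) = - 4627880 \left(-2 + \left(-4 + 5\right)\right) = - 4627880 \left(-2 + 1\right) = \left(-4627880\right) \left(-1\right) = 4627880$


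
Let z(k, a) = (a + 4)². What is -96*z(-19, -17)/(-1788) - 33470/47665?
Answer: 11891210/1420417 ≈ 8.3716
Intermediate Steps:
z(k, a) = (4 + a)²
-96*z(-19, -17)/(-1788) - 33470/47665 = -96*(4 - 17)²/(-1788) - 33470/47665 = -96*(-13)²*(-1/1788) - 33470*1/47665 = -96*169*(-1/1788) - 6694/9533 = -16224*(-1/1788) - 6694/9533 = 1352/149 - 6694/9533 = 11891210/1420417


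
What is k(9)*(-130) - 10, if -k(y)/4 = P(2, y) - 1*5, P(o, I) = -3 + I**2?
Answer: 37950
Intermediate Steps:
k(y) = 32 - 4*y**2 (k(y) = -4*((-3 + y**2) - 1*5) = -4*((-3 + y**2) - 5) = -4*(-8 + y**2) = 32 - 4*y**2)
k(9)*(-130) - 10 = (32 - 4*9**2)*(-130) - 10 = (32 - 4*81)*(-130) - 10 = (32 - 324)*(-130) - 10 = -292*(-130) - 10 = 37960 - 10 = 37950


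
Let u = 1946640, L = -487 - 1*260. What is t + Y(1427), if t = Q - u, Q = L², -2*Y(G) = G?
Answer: -2778689/2 ≈ -1.3893e+6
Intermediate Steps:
Y(G) = -G/2
L = -747 (L = -487 - 260 = -747)
Q = 558009 (Q = (-747)² = 558009)
t = -1388631 (t = 558009 - 1*1946640 = 558009 - 1946640 = -1388631)
t + Y(1427) = -1388631 - ½*1427 = -1388631 - 1427/2 = -2778689/2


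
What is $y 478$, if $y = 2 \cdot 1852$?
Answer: $1770512$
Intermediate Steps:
$y = 3704$
$y 478 = 3704 \cdot 478 = 1770512$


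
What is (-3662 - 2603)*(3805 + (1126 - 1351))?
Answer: -22428700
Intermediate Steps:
(-3662 - 2603)*(3805 + (1126 - 1351)) = -6265*(3805 - 225) = -6265*3580 = -22428700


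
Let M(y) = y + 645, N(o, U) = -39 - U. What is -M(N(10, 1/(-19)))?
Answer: -11515/19 ≈ -606.05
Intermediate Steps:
M(y) = 645 + y
-M(N(10, 1/(-19))) = -(645 + (-39 - 1/(-19))) = -(645 + (-39 - 1*(-1/19))) = -(645 + (-39 + 1/19)) = -(645 - 740/19) = -1*11515/19 = -11515/19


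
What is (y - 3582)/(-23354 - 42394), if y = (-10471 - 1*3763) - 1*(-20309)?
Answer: -831/21916 ≈ -0.037917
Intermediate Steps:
y = 6075 (y = (-10471 - 3763) + 20309 = -14234 + 20309 = 6075)
(y - 3582)/(-23354 - 42394) = (6075 - 3582)/(-23354 - 42394) = 2493/(-65748) = 2493*(-1/65748) = -831/21916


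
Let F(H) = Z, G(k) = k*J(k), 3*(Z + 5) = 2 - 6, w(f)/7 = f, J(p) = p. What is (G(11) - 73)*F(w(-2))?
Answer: -304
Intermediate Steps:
w(f) = 7*f
Z = -19/3 (Z = -5 + (2 - 6)/3 = -5 + (⅓)*(-4) = -5 - 4/3 = -19/3 ≈ -6.3333)
G(k) = k² (G(k) = k*k = k²)
F(H) = -19/3
(G(11) - 73)*F(w(-2)) = (11² - 73)*(-19/3) = (121 - 73)*(-19/3) = 48*(-19/3) = -304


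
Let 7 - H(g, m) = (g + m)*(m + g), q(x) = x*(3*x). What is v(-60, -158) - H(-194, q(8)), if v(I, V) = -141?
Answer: -144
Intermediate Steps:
q(x) = 3*x**2
H(g, m) = 7 - (g + m)**2 (H(g, m) = 7 - (g + m)*(m + g) = 7 - (g + m)*(g + m) = 7 - (g + m)**2)
v(-60, -158) - H(-194, q(8)) = -141 - (7 - (-194 + 3*8**2)**2) = -141 - (7 - (-194 + 3*64)**2) = -141 - (7 - (-194 + 192)**2) = -141 - (7 - 1*(-2)**2) = -141 - (7 - 1*4) = -141 - (7 - 4) = -141 - 1*3 = -141 - 3 = -144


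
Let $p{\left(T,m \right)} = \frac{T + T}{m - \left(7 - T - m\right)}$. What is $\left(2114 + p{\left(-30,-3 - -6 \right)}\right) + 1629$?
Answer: $\frac{116093}{31} \approx 3744.9$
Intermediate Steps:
$p{\left(T,m \right)} = \frac{2 T}{-7 + T + 2 m}$ ($p{\left(T,m \right)} = \frac{2 T}{m + \left(-7 + T + m\right)} = \frac{2 T}{-7 + T + 2 m}$)
$\left(2114 + p{\left(-30,-3 - -6 \right)}\right) + 1629 = \left(2114 + 2 \left(-30\right) \frac{1}{-7 - 30 + 2 \left(-3 - -6\right)}\right) + 1629 = \left(2114 + 2 \left(-30\right) \frac{1}{-7 - 30 + 2 \left(-3 + 6\right)}\right) + 1629 = \left(2114 + 2 \left(-30\right) \frac{1}{-7 - 30 + 2 \cdot 3}\right) + 1629 = \left(2114 + 2 \left(-30\right) \frac{1}{-7 - 30 + 6}\right) + 1629 = \left(2114 + 2 \left(-30\right) \frac{1}{-31}\right) + 1629 = \left(2114 + 2 \left(-30\right) \left(- \frac{1}{31}\right)\right) + 1629 = \left(2114 + \frac{60}{31}\right) + 1629 = \frac{65594}{31} + 1629 = \frac{116093}{31}$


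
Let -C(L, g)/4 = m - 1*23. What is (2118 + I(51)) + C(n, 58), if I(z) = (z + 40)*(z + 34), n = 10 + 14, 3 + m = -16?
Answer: 10021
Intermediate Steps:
m = -19 (m = -3 - 16 = -19)
n = 24
I(z) = (34 + z)*(40 + z) (I(z) = (40 + z)*(34 + z) = (34 + z)*(40 + z))
C(L, g) = 168 (C(L, g) = -4*(-19 - 1*23) = -4*(-19 - 23) = -4*(-42) = 168)
(2118 + I(51)) + C(n, 58) = (2118 + (1360 + 51² + 74*51)) + 168 = (2118 + (1360 + 2601 + 3774)) + 168 = (2118 + 7735) + 168 = 9853 + 168 = 10021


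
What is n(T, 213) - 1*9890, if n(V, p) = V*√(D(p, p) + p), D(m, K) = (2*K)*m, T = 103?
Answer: -9890 + 103*√90951 ≈ 21173.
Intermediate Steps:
D(m, K) = 2*K*m
n(V, p) = V*√(p + 2*p²) (n(V, p) = V*√(2*p*p + p) = V*√(2*p² + p) = V*√(p + 2*p²))
n(T, 213) - 1*9890 = 103*√(213*(1 + 2*213)) - 1*9890 = 103*√(213*(1 + 426)) - 9890 = 103*√(213*427) - 9890 = 103*√90951 - 9890 = -9890 + 103*√90951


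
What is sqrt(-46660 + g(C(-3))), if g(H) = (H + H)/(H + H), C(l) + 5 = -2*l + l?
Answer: I*sqrt(46659) ≈ 216.01*I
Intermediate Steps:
C(l) = -5 - l (C(l) = -5 + (-2*l + l) = -5 - l)
g(H) = 1 (g(H) = (2*H)/((2*H)) = (2*H)*(1/(2*H)) = 1)
sqrt(-46660 + g(C(-3))) = sqrt(-46660 + 1) = sqrt(-46659) = I*sqrt(46659)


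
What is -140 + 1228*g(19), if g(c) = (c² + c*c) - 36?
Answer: 842268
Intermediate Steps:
g(c) = -36 + 2*c² (g(c) = (c² + c²) - 36 = 2*c² - 36 = -36 + 2*c²)
-140 + 1228*g(19) = -140 + 1228*(-36 + 2*19²) = -140 + 1228*(-36 + 2*361) = -140 + 1228*(-36 + 722) = -140 + 1228*686 = -140 + 842408 = 842268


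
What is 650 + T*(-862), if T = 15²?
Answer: -193300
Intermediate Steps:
T = 225
650 + T*(-862) = 650 + 225*(-862) = 650 - 193950 = -193300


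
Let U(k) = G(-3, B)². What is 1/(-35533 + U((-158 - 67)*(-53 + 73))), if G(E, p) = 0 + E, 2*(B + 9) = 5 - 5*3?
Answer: -1/35524 ≈ -2.8150e-5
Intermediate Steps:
B = -14 (B = -9 + (5 - 5*3)/2 = -9 + (5 - 15)/2 = -9 + (½)*(-10) = -9 - 5 = -14)
G(E, p) = E
U(k) = 9 (U(k) = (-3)² = 9)
1/(-35533 + U((-158 - 67)*(-53 + 73))) = 1/(-35533 + 9) = 1/(-35524) = -1/35524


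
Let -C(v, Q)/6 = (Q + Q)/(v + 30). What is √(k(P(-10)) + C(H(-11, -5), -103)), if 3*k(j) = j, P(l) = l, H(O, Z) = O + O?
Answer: √5442/6 ≈ 12.295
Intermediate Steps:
H(O, Z) = 2*O
C(v, Q) = -12*Q/(30 + v) (C(v, Q) = -6*(Q + Q)/(v + 30) = -6*2*Q/(30 + v) = -12*Q/(30 + v))
k(j) = j/3
√(k(P(-10)) + C(H(-11, -5), -103)) = √((⅓)*(-10) - 12*(-103)/(30 + 2*(-11))) = √(-10/3 - 12*(-103)/(30 - 22)) = √(-10/3 - 12*(-103)/8) = √(-10/3 - 12*(-103)*⅛) = √(-10/3 + 309/2) = √(907/6) = √5442/6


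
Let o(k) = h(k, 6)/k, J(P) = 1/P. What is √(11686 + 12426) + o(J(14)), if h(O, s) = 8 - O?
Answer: 111 + 4*√1507 ≈ 266.28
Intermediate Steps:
o(k) = (8 - k)/k
√(11686 + 12426) + o(J(14)) = √(11686 + 12426) + (8 - 1/14)/(1/14) = √24112 + (8 - 1*1/14)/(1/14) = 4*√1507 + 14*(8 - 1/14) = 4*√1507 + 14*(111/14) = 4*√1507 + 111 = 111 + 4*√1507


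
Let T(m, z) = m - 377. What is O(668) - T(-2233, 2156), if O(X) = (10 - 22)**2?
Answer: 2754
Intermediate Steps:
O(X) = 144 (O(X) = (-12)**2 = 144)
T(m, z) = -377 + m
O(668) - T(-2233, 2156) = 144 - (-377 - 2233) = 144 - 1*(-2610) = 144 + 2610 = 2754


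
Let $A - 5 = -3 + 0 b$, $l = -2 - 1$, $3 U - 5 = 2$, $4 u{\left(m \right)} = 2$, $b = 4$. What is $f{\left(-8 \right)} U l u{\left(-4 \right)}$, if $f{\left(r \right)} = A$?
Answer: $-7$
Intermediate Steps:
$u{\left(m \right)} = \frac{1}{2}$ ($u{\left(m \right)} = \frac{1}{4} \cdot 2 = \frac{1}{2}$)
$U = \frac{7}{3}$ ($U = \frac{5}{3} + \frac{1}{3} \cdot 2 = \frac{5}{3} + \frac{2}{3} = \frac{7}{3} \approx 2.3333$)
$l = -3$
$A = 2$ ($A = 5 + \left(-3 + 0 \cdot 4\right) = 5 + \left(-3 + 0\right) = 5 - 3 = 2$)
$f{\left(r \right)} = 2$
$f{\left(-8 \right)} U l u{\left(-4 \right)} = 2 \cdot \frac{7}{3} \left(-3\right) \frac{1}{2} = 2 \left(\left(-7\right) \frac{1}{2}\right) = 2 \left(- \frac{7}{2}\right) = -7$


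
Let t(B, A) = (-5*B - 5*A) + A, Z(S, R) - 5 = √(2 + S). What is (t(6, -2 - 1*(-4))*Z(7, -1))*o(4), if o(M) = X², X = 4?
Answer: -4864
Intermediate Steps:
Z(S, R) = 5 + √(2 + S)
t(B, A) = -5*B - 4*A (t(B, A) = (-5*A - 5*B) + A = -5*B - 4*A)
o(M) = 16 (o(M) = 4² = 16)
(t(6, -2 - 1*(-4))*Z(7, -1))*o(4) = ((-5*6 - 4*(-2 - 1*(-4)))*(5 + √(2 + 7)))*16 = ((-30 - 4*(-2 + 4))*(5 + √9))*16 = ((-30 - 4*2)*(5 + 3))*16 = ((-30 - 8)*8)*16 = -38*8*16 = -304*16 = -4864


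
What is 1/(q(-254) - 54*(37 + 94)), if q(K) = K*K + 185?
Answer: 1/57627 ≈ 1.7353e-5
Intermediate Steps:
q(K) = 185 + K**2 (q(K) = K**2 + 185 = 185 + K**2)
1/(q(-254) - 54*(37 + 94)) = 1/((185 + (-254)**2) - 54*(37 + 94)) = 1/((185 + 64516) - 54*131) = 1/(64701 - 7074) = 1/57627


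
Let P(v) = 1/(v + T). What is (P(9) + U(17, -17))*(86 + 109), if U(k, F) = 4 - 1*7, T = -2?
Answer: -3900/7 ≈ -557.14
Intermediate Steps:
P(v) = 1/(-2 + v) (P(v) = 1/(v - 2) = 1/(-2 + v))
U(k, F) = -3 (U(k, F) = 4 - 7 = -3)
(P(9) + U(17, -17))*(86 + 109) = (1/(-2 + 9) - 3)*(86 + 109) = (1/7 - 3)*195 = -20/7*195 = -3900/7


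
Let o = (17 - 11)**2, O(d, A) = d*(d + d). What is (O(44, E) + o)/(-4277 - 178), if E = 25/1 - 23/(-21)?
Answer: -3908/4455 ≈ -0.87722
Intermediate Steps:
E = 548/21 (E = 25*1 - 23*(-1/21) = 25 + 23/21 = 548/21 ≈ 26.095)
O(d, A) = 2*d**2 (O(d, A) = d*(2*d) = 2*d**2)
o = 36 (o = 6**2 = 36)
(O(44, E) + o)/(-4277 - 178) = (2*44**2 + 36)/(-4277 - 178) = (2*1936 + 36)/(-4455) = (3872 + 36)*(-1/4455) = 3908*(-1/4455) = -3908/4455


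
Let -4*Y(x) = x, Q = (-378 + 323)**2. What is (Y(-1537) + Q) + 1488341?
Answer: 5967001/4 ≈ 1.4918e+6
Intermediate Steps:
Q = 3025 (Q = (-55)**2 = 3025)
Y(x) = -x/4
(Y(-1537) + Q) + 1488341 = (-1/4*(-1537) + 3025) + 1488341 = (1537/4 + 3025) + 1488341 = 13637/4 + 1488341 = 5967001/4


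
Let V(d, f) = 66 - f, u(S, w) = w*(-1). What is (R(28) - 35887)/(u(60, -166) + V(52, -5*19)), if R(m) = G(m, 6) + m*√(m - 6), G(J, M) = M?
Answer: -35881/327 + 28*√22/327 ≈ -109.33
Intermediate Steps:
u(S, w) = -w
R(m) = 6 + m*√(-6 + m) (R(m) = 6 + m*√(m - 6) = 6 + m*√(-6 + m))
(R(28) - 35887)/(u(60, -166) + V(52, -5*19)) = ((6 + 28*√(-6 + 28)) - 35887)/(-1*(-166) + (66 - (-5)*19)) = ((6 + 28*√22) - 35887)/(166 + (66 - 1*(-95))) = (-35881 + 28*√22)/(166 + (66 + 95)) = (-35881 + 28*√22)/(166 + 161) = (-35881 + 28*√22)/327 = (-35881 + 28*√22)*(1/327) = -35881/327 + 28*√22/327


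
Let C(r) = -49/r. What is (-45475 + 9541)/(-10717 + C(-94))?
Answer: 1125932/335783 ≈ 3.3532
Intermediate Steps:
(-45475 + 9541)/(-10717 + C(-94)) = (-45475 + 9541)/(-10717 - 49/(-94)) = -35934/(-10717 - 49*(-1/94)) = -35934/(-10717 + 49/94) = -35934/(-1007349/94) = -35934*(-94/1007349) = 1125932/335783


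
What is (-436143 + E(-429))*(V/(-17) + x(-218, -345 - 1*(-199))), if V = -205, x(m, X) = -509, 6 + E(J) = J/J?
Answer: 3684578304/17 ≈ 2.1674e+8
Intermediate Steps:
E(J) = -5 (E(J) = -6 + J/J = -6 + 1 = -5)
(-436143 + E(-429))*(V/(-17) + x(-218, -345 - 1*(-199))) = (-436143 - 5)*(-205/(-17) - 509) = -436148*(-1/17*(-205) - 509) = -436148*(205/17 - 509) = -436148*(-8448/17) = 3684578304/17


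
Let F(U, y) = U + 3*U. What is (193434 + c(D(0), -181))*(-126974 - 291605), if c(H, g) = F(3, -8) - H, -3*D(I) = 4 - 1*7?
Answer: -80972014655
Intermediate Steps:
D(I) = 1 (D(I) = -(4 - 1*7)/3 = -(4 - 7)/3 = -1/3*(-3) = 1)
F(U, y) = 4*U
c(H, g) = 12 - H (c(H, g) = 4*3 - H = 12 - H)
(193434 + c(D(0), -181))*(-126974 - 291605) = (193434 + (12 - 1*1))*(-126974 - 291605) = (193434 + (12 - 1))*(-418579) = (193434 + 11)*(-418579) = 193445*(-418579) = -80972014655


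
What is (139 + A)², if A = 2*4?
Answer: 21609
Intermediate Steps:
A = 8
(139 + A)² = (139 + 8)² = 147² = 21609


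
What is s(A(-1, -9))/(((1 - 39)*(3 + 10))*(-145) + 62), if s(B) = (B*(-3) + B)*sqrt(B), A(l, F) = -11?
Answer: 11*I*sqrt(11)/35846 ≈ 0.0010178*I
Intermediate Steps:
s(B) = -2*B**(3/2) (s(B) = (-3*B + B)*sqrt(B) = (-2*B)*sqrt(B) = -2*B**(3/2))
s(A(-1, -9))/(((1 - 39)*(3 + 10))*(-145) + 62) = (-(-22)*I*sqrt(11))/(((1 - 39)*(3 + 10))*(-145) + 62) = (-(-22)*I*sqrt(11))/(-38*13*(-145) + 62) = (22*I*sqrt(11))/(-494*(-145) + 62) = (22*I*sqrt(11))/(71630 + 62) = (22*I*sqrt(11))/71692 = (22*I*sqrt(11))*(1/71692) = 11*I*sqrt(11)/35846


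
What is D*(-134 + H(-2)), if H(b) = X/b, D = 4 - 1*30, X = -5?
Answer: 3419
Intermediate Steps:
D = -26 (D = 4 - 30 = -26)
H(b) = -5/b
D*(-134 + H(-2)) = -26*(-134 - 5/(-2)) = -26*(-134 - 5*(-½)) = -26*(-134 + 5/2) = -26*(-263/2) = 3419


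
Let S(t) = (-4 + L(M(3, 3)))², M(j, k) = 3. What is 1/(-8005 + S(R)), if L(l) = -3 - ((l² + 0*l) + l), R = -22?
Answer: -1/7644 ≈ -0.00013082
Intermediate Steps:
L(l) = -3 - l - l² (L(l) = -3 - ((l² + 0) + l) = -3 - (l² + l) = -3 - (l + l²) = -3 + (-l - l²) = -3 - l - l²)
S(t) = 361 (S(t) = (-4 + (-3 - 1*3 - 1*3²))² = (-4 + (-3 - 3 - 1*9))² = (-4 + (-3 - 3 - 9))² = (-4 - 15)² = (-19)² = 361)
1/(-8005 + S(R)) = 1/(-8005 + 361) = 1/(-7644) = -1/7644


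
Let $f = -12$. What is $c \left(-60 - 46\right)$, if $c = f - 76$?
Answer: $9328$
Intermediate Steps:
$c = -88$ ($c = -12 - 76 = -88$)
$c \left(-60 - 46\right) = - 88 \left(-60 - 46\right) = \left(-88\right) \left(-106\right) = 9328$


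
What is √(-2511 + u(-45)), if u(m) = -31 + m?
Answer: I*√2587 ≈ 50.863*I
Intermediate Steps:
√(-2511 + u(-45)) = √(-2511 + (-31 - 45)) = √(-2511 - 76) = √(-2587) = I*√2587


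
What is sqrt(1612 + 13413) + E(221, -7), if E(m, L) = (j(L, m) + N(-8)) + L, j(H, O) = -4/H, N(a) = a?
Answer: -101/7 + 5*sqrt(601) ≈ 108.15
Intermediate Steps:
E(m, L) = -8 + L - 4/L (E(m, L) = (-4/L - 8) + L = (-8 - 4/L) + L = -8 + L - 4/L)
sqrt(1612 + 13413) + E(221, -7) = sqrt(1612 + 13413) + (-8 - 7 - 4/(-7)) = sqrt(15025) + (-8 - 7 - 4*(-1/7)) = 5*sqrt(601) + (-8 - 7 + 4/7) = 5*sqrt(601) - 101/7 = -101/7 + 5*sqrt(601)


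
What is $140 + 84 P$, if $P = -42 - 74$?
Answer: $-9604$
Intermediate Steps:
$P = -116$
$140 + 84 P = 140 + 84 \left(-116\right) = 140 - 9744 = -9604$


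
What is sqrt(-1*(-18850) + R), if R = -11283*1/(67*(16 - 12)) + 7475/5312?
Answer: sqrt(37227043456961)/44488 ≈ 137.15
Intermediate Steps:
R = -14482999/355904 (R = -11283/(4*67) + 7475*(1/5312) = -11283/268 + 7475/5312 = -14482999/355904 ≈ -40.694)
sqrt(-1*(-18850) + R) = sqrt(-1*(-18850) - 14482999/355904) = sqrt(18850 - 14482999/355904) = sqrt(6694307401/355904) = sqrt(37227043456961)/44488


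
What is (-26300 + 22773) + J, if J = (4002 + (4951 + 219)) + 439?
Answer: 6084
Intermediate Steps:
J = 9611 (J = (4002 + 5170) + 439 = 9172 + 439 = 9611)
(-26300 + 22773) + J = (-26300 + 22773) + 9611 = -3527 + 9611 = 6084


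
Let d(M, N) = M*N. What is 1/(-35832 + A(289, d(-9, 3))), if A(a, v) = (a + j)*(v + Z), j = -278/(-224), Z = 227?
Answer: 14/311027 ≈ 4.5012e-5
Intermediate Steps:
j = 139/112 (j = -278*(-1/224) = 139/112 ≈ 1.2411)
A(a, v) = (227 + v)*(139/112 + a) (A(a, v) = (a + 139/112)*(v + 227) = (139/112 + a)*(227 + v) = (227 + v)*(139/112 + a))
1/(-35832 + A(289, d(-9, 3))) = 1/(-35832 + (31553/112 + 227*289 + 139*(-9*3)/112 + 289*(-9*3))) = 1/(-35832 + (31553/112 + 65603 + (139/112)*(-27) + 289*(-27))) = 1/(-35832 + (31553/112 + 65603 - 3753/112 - 7803)) = 1/(-35832 + 812675/14) = 1/(311027/14) = 14/311027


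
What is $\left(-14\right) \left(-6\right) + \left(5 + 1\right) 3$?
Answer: $102$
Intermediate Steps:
$\left(-14\right) \left(-6\right) + \left(5 + 1\right) 3 = 84 + 6 \cdot 3 = 84 + 18 = 102$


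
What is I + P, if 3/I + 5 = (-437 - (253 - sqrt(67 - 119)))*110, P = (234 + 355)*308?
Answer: 209066380833197/1152439645 - 132*I*sqrt(13)/1152439645 ≈ 1.8141e+5 - 4.1298e-7*I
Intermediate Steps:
P = 181412 (P = 589*308 = 181412)
I = 3/(-75905 + 220*I*sqrt(13)) (I = 3/(-5 + (-437 - (253 - sqrt(67 - 119)))*110) = 3/(-5 + (-437 - (253 - sqrt(-52)))*110) = 3/(-5 + (-437 - (253 - 2*I*sqrt(13)))*110) = 3/(-5 + (-437 + (-253 + 2*I*sqrt(13)))*110) = 3/(-5 + (-690 + 2*I*sqrt(13))*110) = 3/(-5 + (-75900 + 220*I*sqrt(13))) = 3/(-75905 + 220*I*sqrt(13)) ≈ -3.9519e-5 - 4.1298e-7*I)
I + P = (-45543/1152439645 - 132*I*sqrt(13)/1152439645) + 181412 = 209066380833197/1152439645 - 132*I*sqrt(13)/1152439645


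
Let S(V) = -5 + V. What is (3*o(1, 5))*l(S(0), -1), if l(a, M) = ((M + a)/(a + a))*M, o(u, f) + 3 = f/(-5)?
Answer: 36/5 ≈ 7.2000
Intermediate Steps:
o(u, f) = -3 - f/5 (o(u, f) = -3 + f/(-5) = -3 + f*(-⅕) = -3 - f/5)
l(a, M) = M*(M + a)/(2*a) (l(a, M) = ((M + a)/((2*a)))*M = ((M + a)*(1/(2*a)))*M = ((M + a)/(2*a))*M = M*(M + a)/(2*a))
(3*o(1, 5))*l(S(0), -1) = (3*(-3 - ⅕*5))*((½)*(-1)*(-1 + (-5 + 0))/(-5 + 0)) = (3*(-3 - 1))*((½)*(-1)*(-1 - 5)/(-5)) = (3*(-4))*((½)*(-1)*(-⅕)*(-6)) = -12*(-⅗) = 36/5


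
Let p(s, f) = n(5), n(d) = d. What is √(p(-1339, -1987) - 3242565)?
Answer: 8*I*√50665 ≈ 1800.7*I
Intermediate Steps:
p(s, f) = 5
√(p(-1339, -1987) - 3242565) = √(5 - 3242565) = √(-3242560) = 8*I*√50665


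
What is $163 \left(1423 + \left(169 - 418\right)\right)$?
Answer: $191362$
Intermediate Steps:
$163 \left(1423 + \left(169 - 418\right)\right) = 163 \left(1423 - 249\right) = 163 \cdot 1174 = 191362$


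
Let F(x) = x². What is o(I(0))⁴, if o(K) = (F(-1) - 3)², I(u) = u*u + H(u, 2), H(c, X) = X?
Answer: 256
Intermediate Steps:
I(u) = 2 + u² (I(u) = u*u + 2 = u² + 2 = 2 + u²)
o(K) = 4 (o(K) = ((-1)² - 3)² = (1 - 3)² = (-2)² = 4)
o(I(0))⁴ = 4⁴ = 256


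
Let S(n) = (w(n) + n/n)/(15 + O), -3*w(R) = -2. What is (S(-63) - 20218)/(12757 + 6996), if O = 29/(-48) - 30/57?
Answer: -255735962/249855697 ≈ -1.0235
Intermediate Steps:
O = -1031/912 (O = 29*(-1/48) - 30*1/57 = -29/48 - 10/19 = -1031/912 ≈ -1.1305)
w(R) = 2/3 (w(R) = -1/3*(-2) = 2/3)
S(n) = 1520/12649 (S(n) = (2/3 + n/n)/(15 - 1031/912) = (2/3 + 1)/(12649/912) = (5/3)*(912/12649) = 1520/12649)
(S(-63) - 20218)/(12757 + 6996) = (1520/12649 - 20218)/(12757 + 6996) = -255735962/12649/19753 = -255735962/12649*1/19753 = -255735962/249855697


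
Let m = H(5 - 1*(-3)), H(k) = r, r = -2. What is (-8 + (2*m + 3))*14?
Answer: -126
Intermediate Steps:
H(k) = -2
m = -2
(-8 + (2*m + 3))*14 = (-8 + (2*(-2) + 3))*14 = (-8 + (-4 + 3))*14 = (-8 - 1)*14 = -9*14 = -126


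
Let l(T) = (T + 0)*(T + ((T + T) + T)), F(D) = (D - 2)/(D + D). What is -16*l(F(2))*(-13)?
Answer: 0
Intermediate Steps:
F(D) = (-2 + D)/(2*D) (F(D) = (-2 + D)/((2*D)) = (-2 + D)*(1/(2*D)) = (-2 + D)/(2*D))
l(T) = 4*T² (l(T) = T*(T + (2*T + T)) = T*(T + 3*T) = T*(4*T) = 4*T²)
-16*l(F(2))*(-13) = -64*((½)*(-2 + 2)/2)²*(-13) = -64*((½)*(½)*0)²*(-13) = -64*0²*(-13) = -64*0*(-13) = -16*0*(-13) = 0*(-13) = 0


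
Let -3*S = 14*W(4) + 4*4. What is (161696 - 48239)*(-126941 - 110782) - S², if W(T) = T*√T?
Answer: -242742062083/9 ≈ -2.6971e+10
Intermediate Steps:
W(T) = T^(3/2)
S = -128/3 (S = -(14*4^(3/2) + 4*4)/3 = -(14*8 + 16)/3 = -(112 + 16)/3 = -⅓*128 = -128/3 ≈ -42.667)
(161696 - 48239)*(-126941 - 110782) - S² = (161696 - 48239)*(-126941 - 110782) - (-128/3)² = 113457*(-237723) - 1*16384/9 = -26971338411 - 16384/9 = -242742062083/9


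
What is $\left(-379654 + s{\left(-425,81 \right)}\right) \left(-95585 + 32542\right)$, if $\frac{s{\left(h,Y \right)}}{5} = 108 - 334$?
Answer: $24005765712$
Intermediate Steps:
$s{\left(h,Y \right)} = -1130$ ($s{\left(h,Y \right)} = 5 \left(108 - 334\right) = 5 \left(-226\right) = -1130$)
$\left(-379654 + s{\left(-425,81 \right)}\right) \left(-95585 + 32542\right) = \left(-379654 - 1130\right) \left(-95585 + 32542\right) = \left(-380784\right) \left(-63043\right) = 24005765712$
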